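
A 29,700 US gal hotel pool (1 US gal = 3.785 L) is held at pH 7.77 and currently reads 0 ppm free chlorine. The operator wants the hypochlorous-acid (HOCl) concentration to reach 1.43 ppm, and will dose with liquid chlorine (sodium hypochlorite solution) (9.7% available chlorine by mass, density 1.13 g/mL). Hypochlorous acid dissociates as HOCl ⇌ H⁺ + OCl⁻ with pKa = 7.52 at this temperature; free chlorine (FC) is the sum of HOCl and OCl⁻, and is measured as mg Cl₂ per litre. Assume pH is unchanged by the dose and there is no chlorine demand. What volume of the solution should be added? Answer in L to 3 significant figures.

Volume: 29,700 US gal × 3.785 L/gal = 112,414 L.
[OCl⁻]/[HOCl] = 10^(pH − pKa) = 10^(7.77 − 7.52) = 1.778; fraction as HOCl = 1/(1 + 1.778) = 0.3599.
Free chlorine required for 1.43 ppm HOCl: 1.43 / 0.3599 = 3.973 ppm.
FC to add: 3.973 − 0 = 3.973 mg/L as Cl₂.
Cl₂ equivalent: 3.973 mg/L × 112,414 L = 446.6 g.
Product at 9.7% available Cl: 446.6 / 0.097 = 4604 g.
Volume: 4604 g ÷ 1.13 g/mL = 4075 mL.

4.07 L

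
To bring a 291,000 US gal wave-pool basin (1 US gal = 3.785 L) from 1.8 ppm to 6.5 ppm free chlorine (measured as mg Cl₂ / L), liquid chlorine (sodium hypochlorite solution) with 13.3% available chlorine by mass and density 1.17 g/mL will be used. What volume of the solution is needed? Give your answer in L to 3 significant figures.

33.3 L

Volume: 291,000 US gal × 3.785 L/gal = 1,101,435 L.
Chlorine deficit: 6.5 − 1.8 = 4.7 ppm = 4.7 mg/L as Cl₂.
Cl₂ equivalent needed: 4.7 mg/L × 1,101,435 L = 5,177,000 mg = 5177 g.
Product at 13.3% available chlorine: 5177 / 0.133 = 38,920 g.
Volume at density 1.17 g/mL: 38,920 g ÷ 1.17 g/mL = 33,270 mL.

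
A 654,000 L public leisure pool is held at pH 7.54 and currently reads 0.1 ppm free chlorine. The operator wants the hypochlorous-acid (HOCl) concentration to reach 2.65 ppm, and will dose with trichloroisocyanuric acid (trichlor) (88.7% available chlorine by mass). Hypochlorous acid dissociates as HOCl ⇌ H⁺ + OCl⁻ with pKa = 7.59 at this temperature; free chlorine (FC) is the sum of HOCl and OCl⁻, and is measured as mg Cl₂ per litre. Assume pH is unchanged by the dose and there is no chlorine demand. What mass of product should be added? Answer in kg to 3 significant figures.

3.62 kg

[OCl⁻]/[HOCl] = 10^(pH − pKa) = 10^(7.54 − 7.59) = 0.8913; fraction as HOCl = 1/(1 + 0.8913) = 0.5288.
Free chlorine required for 2.65 ppm HOCl: 2.65 / 0.5288 = 5.012 ppm.
FC to add: 5.012 − 0.1 = 4.912 mg/L as Cl₂.
Cl₂ equivalent: 4.912 mg/L × 654,000 L = 3212 g.
Product at 88.7% available Cl: 3212 / 0.887 = 3622 g.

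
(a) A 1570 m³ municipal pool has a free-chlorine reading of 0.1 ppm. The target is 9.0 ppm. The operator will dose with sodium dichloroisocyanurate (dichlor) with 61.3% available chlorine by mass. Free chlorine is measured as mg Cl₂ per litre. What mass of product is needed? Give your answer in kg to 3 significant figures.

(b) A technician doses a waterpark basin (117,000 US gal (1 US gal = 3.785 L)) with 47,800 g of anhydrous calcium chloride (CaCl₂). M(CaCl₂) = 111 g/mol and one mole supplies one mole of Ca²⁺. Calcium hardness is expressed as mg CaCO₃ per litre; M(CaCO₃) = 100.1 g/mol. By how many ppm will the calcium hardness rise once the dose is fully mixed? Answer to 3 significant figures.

(a) 22.8 kg; (b) 97.3 ppm

(a) Volume: 1570 m³ = 1,570,000 L.
(a) Chlorine deficit: 9.0 − 0.1 = 8.9 ppm = 8.9 mg/L as Cl₂.
(a) Cl₂ equivalent needed: 8.9 mg/L × 1,570,000 L = 13,970,000 mg = 13,970 g.
(a) Product at 61.3% available chlorine: 13,970 / 0.613 = 22,790 g.

(b) Volume: 117,000 US gal × 3.785 L/gal = 442,845 L.
(b) Moles of Ca²⁺: 47,800 g ÷ 111 g/mol = 430.6 mol.
(b) As CaCO₃: 430.6 mol × 100.1 g/mol = 43,110 g.
(b) Rise: 43,110 g / 442,845 L × 1000 = 97.34 mg/L.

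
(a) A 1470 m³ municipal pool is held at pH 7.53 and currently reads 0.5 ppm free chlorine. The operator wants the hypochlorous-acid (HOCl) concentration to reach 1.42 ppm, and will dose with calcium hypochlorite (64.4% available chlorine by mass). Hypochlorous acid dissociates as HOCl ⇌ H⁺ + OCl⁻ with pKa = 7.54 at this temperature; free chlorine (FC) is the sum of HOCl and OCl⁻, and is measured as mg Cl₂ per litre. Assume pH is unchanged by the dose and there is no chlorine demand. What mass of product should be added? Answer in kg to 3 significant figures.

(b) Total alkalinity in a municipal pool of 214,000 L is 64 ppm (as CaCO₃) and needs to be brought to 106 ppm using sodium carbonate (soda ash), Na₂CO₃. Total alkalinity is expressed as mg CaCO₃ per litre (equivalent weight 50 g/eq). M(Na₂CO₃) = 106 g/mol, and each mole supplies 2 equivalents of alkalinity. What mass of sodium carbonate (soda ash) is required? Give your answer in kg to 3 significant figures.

(a) 5.27 kg; (b) 9.53 kg

(a) Volume: 1470 m³ = 1,470,000 L.
(a) [OCl⁻]/[HOCl] = 10^(pH − pKa) = 10^(7.53 − 7.54) = 0.9772; fraction as HOCl = 1/(1 + 0.9772) = 0.5058.
(a) Free chlorine required for 1.42 ppm HOCl: 1.42 / 0.5058 = 2.808 ppm.
(a) FC to add: 2.808 − 0.5 = 2.308 mg/L as Cl₂.
(a) Cl₂ equivalent: 2.308 mg/L × 1,470,000 L = 3392 g.
(a) Product at 64.4% available Cl: 3392 / 0.644 = 5268 g.

(b) Alkalinity to add: (106 − 64) = 42 mg/L as CaCO₃ × 214,000 L = 8988 g as CaCO₃.
(b) Equivalents: 8988 g ÷ 50 g/eq = 179.8 eq.
(b) Each mole of Na₂CO₃ supplies 2 eq, so 179.8 / 2 = 89.88 mol.
(b) Mass: 89.88 mol × 106 g/mol = 9527 g.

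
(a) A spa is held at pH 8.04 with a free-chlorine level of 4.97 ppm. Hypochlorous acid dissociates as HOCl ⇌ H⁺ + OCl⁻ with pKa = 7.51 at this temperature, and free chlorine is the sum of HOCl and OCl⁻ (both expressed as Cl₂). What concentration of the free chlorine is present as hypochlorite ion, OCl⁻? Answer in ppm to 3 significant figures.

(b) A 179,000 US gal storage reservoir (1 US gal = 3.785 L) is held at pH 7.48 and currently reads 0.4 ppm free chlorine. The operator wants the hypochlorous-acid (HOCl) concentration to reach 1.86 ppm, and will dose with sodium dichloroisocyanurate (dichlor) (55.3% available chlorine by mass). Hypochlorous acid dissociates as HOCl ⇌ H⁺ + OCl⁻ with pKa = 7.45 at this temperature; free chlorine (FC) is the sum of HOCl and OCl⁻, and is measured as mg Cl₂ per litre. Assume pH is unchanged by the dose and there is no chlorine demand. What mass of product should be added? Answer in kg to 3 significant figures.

(a) [OCl⁻]/[HOCl] = 10^(pH − pKa) = 10^(8.04 − 7.51) = 10^0.53 = 3.388.
(a) Fraction as HOCl = 1 / (1 + 3.388) = 0.2279.
(a) OCl⁻ = (1 − 0.2279) × 4.97 ppm = 3.837 ppm.

(b) Volume: 179,000 US gal × 3.785 L/gal = 677,515 L.
(b) [OCl⁻]/[HOCl] = 10^(pH − pKa) = 10^(7.48 − 7.45) = 1.072; fraction as HOCl = 1/(1 + 1.072) = 0.4827.
(b) Free chlorine required for 1.86 ppm HOCl: 1.86 / 0.4827 = 3.853 ppm.
(b) FC to add: 3.853 − 0.4 = 3.453 mg/L as Cl₂.
(b) Cl₂ equivalent: 3.453 mg/L × 677,515 L = 2339 g.
(b) Product at 55.3% available Cl: 2339 / 0.553 = 4231 g.

(a) 3.84 ppm; (b) 4.23 kg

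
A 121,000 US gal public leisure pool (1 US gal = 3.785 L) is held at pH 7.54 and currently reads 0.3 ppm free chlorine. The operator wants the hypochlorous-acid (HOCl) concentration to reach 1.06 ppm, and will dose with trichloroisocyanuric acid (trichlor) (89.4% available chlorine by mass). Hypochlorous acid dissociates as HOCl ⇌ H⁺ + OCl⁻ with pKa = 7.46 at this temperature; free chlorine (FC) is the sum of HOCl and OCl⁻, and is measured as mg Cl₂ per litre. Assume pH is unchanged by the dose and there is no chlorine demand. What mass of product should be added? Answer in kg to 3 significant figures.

Volume: 121,000 US gal × 3.785 L/gal = 457,985 L.
[OCl⁻]/[HOCl] = 10^(pH − pKa) = 10^(7.54 − 7.46) = 1.202; fraction as HOCl = 1/(1 + 1.202) = 0.4541.
Free chlorine required for 1.06 ppm HOCl: 1.06 / 0.4541 = 2.334 ppm.
FC to add: 2.334 − 0.3 = 2.034 mg/L as Cl₂.
Cl₂ equivalent: 2.034 mg/L × 457,985 L = 931.7 g.
Product at 89.4% available Cl: 931.7 / 0.894 = 1042 g.

1.04 kg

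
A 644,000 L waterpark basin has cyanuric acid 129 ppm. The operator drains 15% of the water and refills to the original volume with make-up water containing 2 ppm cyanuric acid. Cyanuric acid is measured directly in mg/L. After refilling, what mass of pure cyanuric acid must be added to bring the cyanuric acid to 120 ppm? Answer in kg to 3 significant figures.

After draining 15% and refilling: 129 × 0.85 + 2 × 0.15 = 109.95 ppm.
Deficit to target: 120 − 109.95 = 10.05 mg/L.
Mass: 10.05 mg/L × 644,000 L = 6472 g cyanuric acid.

6.47 kg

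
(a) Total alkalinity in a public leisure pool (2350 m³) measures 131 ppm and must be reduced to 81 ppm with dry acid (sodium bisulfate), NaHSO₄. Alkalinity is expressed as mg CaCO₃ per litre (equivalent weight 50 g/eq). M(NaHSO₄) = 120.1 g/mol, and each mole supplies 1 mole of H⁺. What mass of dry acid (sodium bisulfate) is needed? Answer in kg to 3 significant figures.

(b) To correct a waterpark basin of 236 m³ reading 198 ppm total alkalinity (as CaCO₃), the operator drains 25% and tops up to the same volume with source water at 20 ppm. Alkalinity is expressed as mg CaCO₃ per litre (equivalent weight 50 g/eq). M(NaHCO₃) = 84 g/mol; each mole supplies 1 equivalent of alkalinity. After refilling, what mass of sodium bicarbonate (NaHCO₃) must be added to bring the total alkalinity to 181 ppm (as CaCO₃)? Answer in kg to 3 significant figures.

(a) 282 kg; (b) 10.9 kg

(a) Volume: 2350 m³ = 2,350,000 L.
(a) Alkalinity to neutralize: (131 − 81) = 50 mg/L as CaCO₃ × 2,350,000 L = 117,500 g as CaCO₃.
(a) Equivalents of H⁺ required: 117,500 ÷ 50 g/eq = 2350 eq = 2350 mol NaHSO₄.
(a) Mass of NaHSO₄: 2350 × 120.1 = 282,200 g.

(b) Volume: 236 m³ = 236,000 L.
(b) After draining 25% and refilling: 198 × 0.75 + 20 × 0.25 = 153.5 ppm.
(b) Deficit to target: 181 − 153.5 = 27.5 mg/L.
(b) As CaCO₃: 27.5 mg/L × 236,000 L = 6490 g; ÷ 50 g/eq ÷ 1 = 129.8 mol NaHCO₃.
(b) Mass: 129.8 × 84 = 10,900 g.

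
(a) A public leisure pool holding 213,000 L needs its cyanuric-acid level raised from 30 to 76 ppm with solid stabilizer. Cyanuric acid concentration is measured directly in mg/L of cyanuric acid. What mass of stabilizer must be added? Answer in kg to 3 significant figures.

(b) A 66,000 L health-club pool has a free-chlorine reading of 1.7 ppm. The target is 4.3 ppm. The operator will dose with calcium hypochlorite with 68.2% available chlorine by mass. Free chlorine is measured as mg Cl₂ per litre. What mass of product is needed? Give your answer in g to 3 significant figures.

(a) 9.80 kg; (b) 252 g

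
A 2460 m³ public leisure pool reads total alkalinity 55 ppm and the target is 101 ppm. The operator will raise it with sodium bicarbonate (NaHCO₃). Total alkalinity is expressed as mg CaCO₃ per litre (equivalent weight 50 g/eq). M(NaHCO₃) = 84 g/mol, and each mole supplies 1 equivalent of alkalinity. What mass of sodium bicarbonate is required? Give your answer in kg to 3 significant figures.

190 kg

Volume: 2460 m³ = 2,460,000 L.
Alkalinity to add: (101 − 55) = 46 mg/L as CaCO₃ × 2,460,000 L = 113,200 g as CaCO₃.
Equivalents: 113,200 g ÷ 50 g/eq = 2263 eq.
NaHCO₃ supplies 1 eq per mole → 2263 mol.
Mass: 2263 mol × 84 g/mol = 190,100 g.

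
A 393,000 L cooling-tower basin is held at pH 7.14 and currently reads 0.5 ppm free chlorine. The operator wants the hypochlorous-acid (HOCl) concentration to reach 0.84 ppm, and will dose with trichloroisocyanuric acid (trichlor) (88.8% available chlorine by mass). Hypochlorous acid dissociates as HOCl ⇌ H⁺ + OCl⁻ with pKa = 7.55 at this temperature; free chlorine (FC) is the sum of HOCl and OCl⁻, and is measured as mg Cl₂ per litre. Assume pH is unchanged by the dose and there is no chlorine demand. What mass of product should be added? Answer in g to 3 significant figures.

295 g

[OCl⁻]/[HOCl] = 10^(pH − pKa) = 10^(7.14 − 7.55) = 0.389; fraction as HOCl = 1/(1 + 0.389) = 0.7199.
Free chlorine required for 0.84 ppm HOCl: 0.84 / 0.7199 = 1.167 ppm.
FC to add: 1.167 − 0.5 = 0.6668 mg/L as Cl₂.
Cl₂ equivalent: 0.6668 mg/L × 393,000 L = 262.1 g.
Product at 88.8% available Cl: 262.1 / 0.888 = 295.1 g.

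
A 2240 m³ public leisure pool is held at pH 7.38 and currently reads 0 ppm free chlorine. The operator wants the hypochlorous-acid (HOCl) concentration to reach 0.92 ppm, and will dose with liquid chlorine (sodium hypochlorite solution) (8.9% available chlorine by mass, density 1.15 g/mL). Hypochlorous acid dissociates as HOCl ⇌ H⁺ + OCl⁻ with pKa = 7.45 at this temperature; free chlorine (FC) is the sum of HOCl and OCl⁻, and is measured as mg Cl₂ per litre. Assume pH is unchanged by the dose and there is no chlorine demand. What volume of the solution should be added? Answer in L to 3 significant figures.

Volume: 2240 m³ = 2,240,000 L.
[OCl⁻]/[HOCl] = 10^(pH − pKa) = 10^(7.38 − 7.45) = 0.8511; fraction as HOCl = 1/(1 + 0.8511) = 0.5402.
Free chlorine required for 0.92 ppm HOCl: 0.92 / 0.5402 = 1.703 ppm.
FC to add: 1.703 − 0 = 1.703 mg/L as Cl₂.
Cl₂ equivalent: 1.703 mg/L × 2,240,000 L = 3815 g.
Product at 8.9% available Cl: 3815 / 0.089 = 42,860 g.
Volume: 42,860 g ÷ 1.15 g/mL = 37,270 mL.

37.3 L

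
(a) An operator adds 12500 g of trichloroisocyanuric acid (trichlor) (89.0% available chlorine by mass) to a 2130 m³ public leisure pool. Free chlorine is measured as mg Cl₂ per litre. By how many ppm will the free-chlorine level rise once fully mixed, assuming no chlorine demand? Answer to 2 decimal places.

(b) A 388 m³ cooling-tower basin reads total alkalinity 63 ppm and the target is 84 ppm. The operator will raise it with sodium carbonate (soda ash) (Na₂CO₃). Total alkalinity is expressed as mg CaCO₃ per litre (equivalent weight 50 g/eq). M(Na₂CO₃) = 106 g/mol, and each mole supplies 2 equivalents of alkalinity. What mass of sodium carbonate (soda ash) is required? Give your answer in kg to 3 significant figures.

(a) 5.22 ppm; (b) 8.64 kg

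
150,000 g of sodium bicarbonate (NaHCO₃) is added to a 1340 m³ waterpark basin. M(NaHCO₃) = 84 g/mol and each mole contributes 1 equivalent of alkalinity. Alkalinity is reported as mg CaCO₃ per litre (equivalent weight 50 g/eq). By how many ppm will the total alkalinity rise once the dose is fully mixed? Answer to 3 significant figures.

66.6 ppm

Volume: 1340 m³ = 1,340,000 L.
Moles of NaHCO₃: 150,000 g ÷ 84 g/mol = 1786 mol → 1786 eq of alkalinity.
As CaCO₃: 1786 eq × 50 g/eq = 89,290 g.
Rise: 89,290 g / 1,340,000 L × 1000 = 66.63 mg/L.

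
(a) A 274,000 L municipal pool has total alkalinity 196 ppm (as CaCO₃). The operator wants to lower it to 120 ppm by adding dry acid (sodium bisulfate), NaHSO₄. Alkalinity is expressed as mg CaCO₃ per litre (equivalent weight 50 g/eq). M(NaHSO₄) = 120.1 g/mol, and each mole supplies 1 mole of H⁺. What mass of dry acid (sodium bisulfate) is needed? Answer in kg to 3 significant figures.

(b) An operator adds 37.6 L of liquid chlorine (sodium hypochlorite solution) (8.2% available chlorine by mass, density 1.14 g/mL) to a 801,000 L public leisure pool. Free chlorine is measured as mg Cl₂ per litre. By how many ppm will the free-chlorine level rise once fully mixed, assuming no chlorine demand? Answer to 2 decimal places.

(a) Alkalinity to neutralize: (196 − 120) = 76 mg/L as CaCO₃ × 274,000 L = 20,820 g as CaCO₃.
(a) Equivalents of H⁺ required: 20,820 ÷ 50 g/eq = 416.5 eq = 416.5 mol NaHSO₄.
(a) Mass of NaHSO₄: 416.5 × 120.1 = 50,020 g.

(b) Mass of solution: 37.6 L × 1000 mL/L × 1.14 g/mL = 42,860 g.
(b) Available chlorine delivered: 42,860 g × 0.082 = 3515 g as Cl₂.
(b) Concentration rise: 3515 g / 801,000 L = 4.388 mg/L = 4.39 ppm.

(a) 50.0 kg; (b) 4.39 ppm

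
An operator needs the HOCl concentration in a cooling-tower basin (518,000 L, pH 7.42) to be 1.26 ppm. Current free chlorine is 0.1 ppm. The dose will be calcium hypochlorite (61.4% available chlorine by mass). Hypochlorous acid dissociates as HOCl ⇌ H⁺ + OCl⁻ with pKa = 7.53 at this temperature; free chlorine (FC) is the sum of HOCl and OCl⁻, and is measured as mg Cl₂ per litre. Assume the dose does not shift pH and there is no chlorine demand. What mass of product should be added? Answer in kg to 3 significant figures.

1.80 kg

[OCl⁻]/[HOCl] = 10^(pH − pKa) = 10^(7.42 − 7.53) = 0.7762; fraction as HOCl = 1/(1 + 0.7762) = 0.563.
Free chlorine required for 1.26 ppm HOCl: 1.26 / 0.563 = 2.238 ppm.
FC to add: 2.238 − 0.1 = 2.138 mg/L as Cl₂.
Cl₂ equivalent: 2.138 mg/L × 518,000 L = 1108 g.
Product at 61.4% available Cl: 1108 / 0.614 = 1804 g.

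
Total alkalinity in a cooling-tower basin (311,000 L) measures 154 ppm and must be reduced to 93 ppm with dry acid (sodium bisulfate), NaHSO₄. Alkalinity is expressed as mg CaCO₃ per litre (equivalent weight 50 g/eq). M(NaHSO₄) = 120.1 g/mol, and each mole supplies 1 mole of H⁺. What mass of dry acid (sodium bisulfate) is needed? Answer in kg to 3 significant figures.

Alkalinity to neutralize: (154 − 93) = 61 mg/L as CaCO₃ × 311,000 L = 18,970 g as CaCO₃.
Equivalents of H⁺ required: 18,970 ÷ 50 g/eq = 379.4 eq = 379.4 mol NaHSO₄.
Mass of NaHSO₄: 379.4 × 120.1 = 45,570 g.

45.6 kg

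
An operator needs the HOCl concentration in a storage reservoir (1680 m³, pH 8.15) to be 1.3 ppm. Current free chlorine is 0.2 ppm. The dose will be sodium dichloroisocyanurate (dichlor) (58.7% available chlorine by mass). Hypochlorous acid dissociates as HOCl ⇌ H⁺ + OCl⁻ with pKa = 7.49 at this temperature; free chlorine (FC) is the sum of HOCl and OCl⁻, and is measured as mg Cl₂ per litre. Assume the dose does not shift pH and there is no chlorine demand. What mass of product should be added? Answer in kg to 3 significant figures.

20.2 kg

Volume: 1680 m³ = 1,680,000 L.
[OCl⁻]/[HOCl] = 10^(pH − pKa) = 10^(8.15 − 7.49) = 4.571; fraction as HOCl = 1/(1 + 4.571) = 0.1795.
Free chlorine required for 1.3 ppm HOCl: 1.3 / 0.1795 = 7.242 ppm.
FC to add: 7.242 − 0.2 = 7.042 mg/L as Cl₂.
Cl₂ equivalent: 7.042 mg/L × 1,680,000 L = 11,830 g.
Product at 58.7% available Cl: 11,830 / 0.587 = 20,150 g.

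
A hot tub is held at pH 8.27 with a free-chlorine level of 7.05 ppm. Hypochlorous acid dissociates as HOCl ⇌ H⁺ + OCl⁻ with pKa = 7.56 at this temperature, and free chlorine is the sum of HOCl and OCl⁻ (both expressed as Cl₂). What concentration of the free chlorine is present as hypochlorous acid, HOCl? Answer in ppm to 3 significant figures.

[OCl⁻]/[HOCl] = 10^(pH − pKa) = 10^(8.27 − 7.56) = 10^0.71 = 5.129.
Fraction as HOCl = 1 / (1 + 5.129) = 0.1632.
HOCl = 0.1632 × 7.05 ppm = 1.15 ppm.

1.15 ppm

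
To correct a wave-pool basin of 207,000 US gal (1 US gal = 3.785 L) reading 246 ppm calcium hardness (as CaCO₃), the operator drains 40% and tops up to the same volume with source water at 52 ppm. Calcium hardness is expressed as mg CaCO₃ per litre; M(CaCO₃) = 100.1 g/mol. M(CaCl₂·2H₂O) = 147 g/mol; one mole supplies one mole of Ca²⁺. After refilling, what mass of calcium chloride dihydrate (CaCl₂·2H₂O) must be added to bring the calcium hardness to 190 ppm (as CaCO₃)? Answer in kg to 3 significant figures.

24.9 kg

Volume: 207,000 US gal × 3.785 L/gal = 783,495 L.
After draining 40% and refilling: 246 × 0.60 + 52 × 0.40 = 168.4 ppm.
Deficit to target: 190 − 168.4 = 21.6 mg/L.
As CaCO₃: 21.6 mg/L × 783,495 L = 16,920 g; ÷ 100.1 = 169.1 mol Ca²⁺.
Mass: 169.1 × 147 = 24,850 g.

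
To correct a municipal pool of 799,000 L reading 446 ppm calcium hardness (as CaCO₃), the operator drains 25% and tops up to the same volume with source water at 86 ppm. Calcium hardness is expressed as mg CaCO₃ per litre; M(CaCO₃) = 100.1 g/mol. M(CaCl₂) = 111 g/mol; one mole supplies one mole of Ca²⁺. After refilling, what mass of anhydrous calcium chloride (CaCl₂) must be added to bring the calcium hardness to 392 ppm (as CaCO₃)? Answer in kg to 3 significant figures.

31.9 kg

After draining 25% and refilling: 446 × 0.75 + 86 × 0.25 = 356 ppm.
Deficit to target: 392 − 356 = 36 mg/L.
As CaCO₃: 36 mg/L × 799,000 L = 28,760 g; ÷ 100.1 = 287.4 mol Ca²⁺.
Mass: 287.4 × 111 = 31,900 g.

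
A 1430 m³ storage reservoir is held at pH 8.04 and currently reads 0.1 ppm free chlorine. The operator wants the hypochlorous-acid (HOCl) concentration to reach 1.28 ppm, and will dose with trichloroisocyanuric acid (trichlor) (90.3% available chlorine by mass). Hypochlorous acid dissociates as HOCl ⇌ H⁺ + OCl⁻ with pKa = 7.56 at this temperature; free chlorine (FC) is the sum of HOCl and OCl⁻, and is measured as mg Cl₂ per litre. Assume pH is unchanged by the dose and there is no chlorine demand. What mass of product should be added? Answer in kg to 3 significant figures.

7.99 kg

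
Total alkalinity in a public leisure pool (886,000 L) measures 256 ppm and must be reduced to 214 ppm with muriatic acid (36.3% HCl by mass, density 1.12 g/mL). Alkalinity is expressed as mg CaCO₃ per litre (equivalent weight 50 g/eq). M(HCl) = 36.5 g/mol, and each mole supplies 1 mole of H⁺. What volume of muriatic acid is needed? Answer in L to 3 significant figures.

66.8 L

Alkalinity to neutralize: (256 − 214) = 42 mg/L as CaCO₃ × 886,000 L = 37,210 g as CaCO₃.
Equivalents of H⁺ required: 37,210 ÷ 50 g/eq = 744.2 eq = 744.2 mol HCl.
Mass of HCl: 744.2 × 36.5 = 27,160 g.
Mass of 36.3% solution: 27,160 / 0.363 = 74,830 g.
Volume: 74,830 g ÷ 1.12 g/mL = 66,820 mL.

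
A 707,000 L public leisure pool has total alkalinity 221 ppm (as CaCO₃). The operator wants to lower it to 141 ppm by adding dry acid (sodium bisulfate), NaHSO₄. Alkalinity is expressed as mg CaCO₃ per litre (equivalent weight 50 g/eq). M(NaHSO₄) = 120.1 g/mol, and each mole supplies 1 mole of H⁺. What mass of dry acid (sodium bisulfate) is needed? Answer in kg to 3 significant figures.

136 kg

Alkalinity to neutralize: (221 − 141) = 80 mg/L as CaCO₃ × 707,000 L = 56,560 g as CaCO₃.
Equivalents of H⁺ required: 56,560 ÷ 50 g/eq = 1131 eq = 1131 mol NaHSO₄.
Mass of NaHSO₄: 1131 × 120.1 = 135,900 g.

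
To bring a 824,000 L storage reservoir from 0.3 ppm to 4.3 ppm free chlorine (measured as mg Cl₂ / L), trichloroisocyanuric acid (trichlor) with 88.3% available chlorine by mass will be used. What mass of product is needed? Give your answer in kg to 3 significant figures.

Chlorine deficit: 4.3 − 0.3 = 4 ppm = 4 mg/L as Cl₂.
Cl₂ equivalent needed: 4 mg/L × 824,000 L = 3,296,000 mg = 3296 g.
Product at 88.3% available chlorine: 3296 / 0.883 = 3733 g.

3.73 kg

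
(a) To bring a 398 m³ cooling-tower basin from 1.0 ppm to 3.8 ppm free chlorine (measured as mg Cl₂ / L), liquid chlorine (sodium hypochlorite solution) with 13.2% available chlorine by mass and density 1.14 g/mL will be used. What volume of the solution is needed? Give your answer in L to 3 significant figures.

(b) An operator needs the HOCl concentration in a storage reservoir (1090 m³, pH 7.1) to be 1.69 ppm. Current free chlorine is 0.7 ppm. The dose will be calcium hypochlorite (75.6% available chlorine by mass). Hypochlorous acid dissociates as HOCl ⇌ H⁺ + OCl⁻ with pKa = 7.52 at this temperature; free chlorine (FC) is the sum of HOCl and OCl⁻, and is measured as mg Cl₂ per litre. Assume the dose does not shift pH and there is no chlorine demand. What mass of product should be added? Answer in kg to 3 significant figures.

(a) 7.41 L; (b) 2.35 kg

(a) Volume: 398 m³ = 398,000 L.
(a) Chlorine deficit: 3.8 − 1.0 = 2.8 ppm = 2.8 mg/L as Cl₂.
(a) Cl₂ equivalent needed: 2.8 mg/L × 398,000 L = 1,114,000 mg = 1114 g.
(a) Product at 13.2% available chlorine: 1114 / 0.132 = 8442 g.
(a) Volume at density 1.14 g/mL: 8442 g ÷ 1.14 g/mL = 7406 mL.

(b) Volume: 1090 m³ = 1,090,000 L.
(b) [OCl⁻]/[HOCl] = 10^(pH − pKa) = 10^(7.1 − 7.52) = 0.3802; fraction as HOCl = 1/(1 + 0.3802) = 0.7245.
(b) Free chlorine required for 1.69 ppm HOCl: 1.69 / 0.7245 = 2.333 ppm.
(b) FC to add: 2.333 − 0.7 = 1.633 mg/L as Cl₂.
(b) Cl₂ equivalent: 1.633 mg/L × 1,090,000 L = 1779 g.
(b) Product at 75.6% available Cl: 1779 / 0.756 = 2354 g.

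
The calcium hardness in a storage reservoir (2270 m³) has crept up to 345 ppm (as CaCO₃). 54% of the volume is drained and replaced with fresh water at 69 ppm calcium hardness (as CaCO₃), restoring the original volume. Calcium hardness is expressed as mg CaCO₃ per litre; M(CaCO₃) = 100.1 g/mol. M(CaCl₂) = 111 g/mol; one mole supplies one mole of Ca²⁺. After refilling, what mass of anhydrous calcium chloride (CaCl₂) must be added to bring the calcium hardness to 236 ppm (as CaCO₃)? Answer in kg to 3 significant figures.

101 kg

Volume: 2270 m³ = 2,270,000 L.
After draining 54% and refilling: 345 × 0.46 + 69 × 0.54 = 195.96 ppm.
Deficit to target: 236 − 195.96 = 40.04 mg/L.
As CaCO₃: 40.04 mg/L × 2,270,000 L = 90,890 g; ÷ 100.1 = 908 mol Ca²⁺.
Mass: 908 × 111 = 100,800 g.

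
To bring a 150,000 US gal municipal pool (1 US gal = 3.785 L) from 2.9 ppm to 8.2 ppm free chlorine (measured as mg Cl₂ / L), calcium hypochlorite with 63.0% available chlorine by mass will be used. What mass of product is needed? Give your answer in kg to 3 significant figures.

Volume: 150,000 US gal × 3.785 L/gal = 567,750 L.
Chlorine deficit: 8.2 − 2.9 = 5.3 ppm = 5.3 mg/L as Cl₂.
Cl₂ equivalent needed: 5.3 mg/L × 567,750 L = 3,009,000 mg = 3009 g.
Product at 63.0% available chlorine: 3009 / 0.63 = 4776 g.

4.78 kg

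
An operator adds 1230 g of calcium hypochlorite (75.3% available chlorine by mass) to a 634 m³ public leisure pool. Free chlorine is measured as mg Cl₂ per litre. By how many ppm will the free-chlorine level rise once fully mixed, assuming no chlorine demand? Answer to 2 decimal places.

1.46 ppm

Volume: 634 m³ = 634,000 L.
Available chlorine delivered: 1230 g × 0.753 = 926.2 g as Cl₂.
Concentration rise: 926.2 g / 634,000 L = 1.461 mg/L = 1.46 ppm.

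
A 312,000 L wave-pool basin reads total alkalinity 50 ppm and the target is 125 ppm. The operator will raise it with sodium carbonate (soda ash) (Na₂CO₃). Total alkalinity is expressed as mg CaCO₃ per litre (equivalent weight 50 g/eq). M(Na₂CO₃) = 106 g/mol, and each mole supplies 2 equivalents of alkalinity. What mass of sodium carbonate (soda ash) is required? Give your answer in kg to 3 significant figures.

Alkalinity to add: (125 − 50) = 75 mg/L as CaCO₃ × 312,000 L = 23,400 g as CaCO₃.
Equivalents: 23,400 g ÷ 50 g/eq = 468 eq.
Each mole of Na₂CO₃ supplies 2 eq, so 468 / 2 = 234 mol.
Mass: 234 mol × 106 g/mol = 24,800 g.

24.8 kg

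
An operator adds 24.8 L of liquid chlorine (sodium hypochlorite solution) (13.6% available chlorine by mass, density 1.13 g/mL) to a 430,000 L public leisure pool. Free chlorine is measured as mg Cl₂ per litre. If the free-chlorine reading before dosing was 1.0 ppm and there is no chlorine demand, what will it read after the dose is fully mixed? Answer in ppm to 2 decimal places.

9.86 ppm

Mass of solution: 24.8 L × 1000 mL/L × 1.13 g/mL = 28,020 g.
Available chlorine delivered: 28,020 g × 0.136 = 3811 g as Cl₂.
Concentration rise: 3811 g / 430,000 L = 8.863 mg/L = 8.86 ppm.
Final FC: 1.0 + 8.86 = 9.86 ppm.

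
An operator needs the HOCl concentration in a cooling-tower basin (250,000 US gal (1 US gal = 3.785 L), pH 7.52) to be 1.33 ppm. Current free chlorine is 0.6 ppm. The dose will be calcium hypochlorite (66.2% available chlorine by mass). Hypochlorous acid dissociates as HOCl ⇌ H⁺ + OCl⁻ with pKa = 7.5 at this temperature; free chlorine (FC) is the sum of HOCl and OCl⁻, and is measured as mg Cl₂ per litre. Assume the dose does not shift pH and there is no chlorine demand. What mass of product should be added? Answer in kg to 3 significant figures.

Volume: 250,000 US gal × 3.785 L/gal = 946,250 L.
[OCl⁻]/[HOCl] = 10^(pH − pKa) = 10^(7.52 − 7.5) = 1.047; fraction as HOCl = 1/(1 + 1.047) = 0.4885.
Free chlorine required for 1.33 ppm HOCl: 1.33 / 0.4885 = 2.723 ppm.
FC to add: 2.723 − 0.6 = 2.123 mg/L as Cl₂.
Cl₂ equivalent: 2.123 mg/L × 946,250 L = 2009 g.
Product at 66.2% available Cl: 2009 / 0.662 = 3034 g.

3.03 kg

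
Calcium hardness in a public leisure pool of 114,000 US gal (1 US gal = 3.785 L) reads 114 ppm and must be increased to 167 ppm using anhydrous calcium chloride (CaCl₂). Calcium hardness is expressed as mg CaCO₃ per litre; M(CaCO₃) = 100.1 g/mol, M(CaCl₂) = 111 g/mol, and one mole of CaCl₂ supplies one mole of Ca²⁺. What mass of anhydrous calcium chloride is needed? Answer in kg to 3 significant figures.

25.4 kg

Volume: 114,000 US gal × 3.785 L/gal = 431,490 L.
Hardness to add: (167 − 114) = 53 mg/L as CaCO₃ × 431,490 L = 22,870 g as CaCO₃.
Moles of Ca²⁺ (1 mol Ca²⁺ ≡ 1 mol CaCO₃): 22,870 / 100.1 g/mol = 228.5 mol.
Mass of CaCl₂: 228.5 × 111 = 25,360 g.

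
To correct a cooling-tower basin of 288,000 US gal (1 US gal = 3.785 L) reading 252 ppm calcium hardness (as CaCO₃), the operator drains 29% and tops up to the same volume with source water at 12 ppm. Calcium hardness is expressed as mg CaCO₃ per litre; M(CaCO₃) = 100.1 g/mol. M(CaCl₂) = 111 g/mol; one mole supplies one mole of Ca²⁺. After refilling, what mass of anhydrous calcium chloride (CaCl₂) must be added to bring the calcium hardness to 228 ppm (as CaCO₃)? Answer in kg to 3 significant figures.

55.1 kg

Volume: 288,000 US gal × 3.785 L/gal = 1,090,080 L.
After draining 29% and refilling: 252 × 0.71 + 12 × 0.29 = 182.4 ppm.
Deficit to target: 228 − 182.4 = 45.6 mg/L.
As CaCO₃: 45.6 mg/L × 1,090,080 L = 49,710 g; ÷ 100.1 = 496.6 mol Ca²⁺.
Mass: 496.6 × 111 = 55,120 g.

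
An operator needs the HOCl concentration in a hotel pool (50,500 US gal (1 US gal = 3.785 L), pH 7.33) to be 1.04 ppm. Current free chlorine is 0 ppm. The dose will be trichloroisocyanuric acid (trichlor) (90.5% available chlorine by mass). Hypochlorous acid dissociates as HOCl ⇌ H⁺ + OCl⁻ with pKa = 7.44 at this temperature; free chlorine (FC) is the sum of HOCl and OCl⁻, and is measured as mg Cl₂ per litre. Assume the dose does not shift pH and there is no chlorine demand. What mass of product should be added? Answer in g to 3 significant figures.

Volume: 50,500 US gal × 3.785 L/gal = 191,142 L.
[OCl⁻]/[HOCl] = 10^(pH − pKa) = 10^(7.33 − 7.44) = 0.7762; fraction as HOCl = 1/(1 + 0.7762) = 0.563.
Free chlorine required for 1.04 ppm HOCl: 1.04 / 0.563 = 1.847 ppm.
FC to add: 1.847 − 0 = 1.847 mg/L as Cl₂.
Cl₂ equivalent: 1.847 mg/L × 191,142 L = 353.1 g.
Product at 90.5% available Cl: 353.1 / 0.905 = 390.2 g.

390 g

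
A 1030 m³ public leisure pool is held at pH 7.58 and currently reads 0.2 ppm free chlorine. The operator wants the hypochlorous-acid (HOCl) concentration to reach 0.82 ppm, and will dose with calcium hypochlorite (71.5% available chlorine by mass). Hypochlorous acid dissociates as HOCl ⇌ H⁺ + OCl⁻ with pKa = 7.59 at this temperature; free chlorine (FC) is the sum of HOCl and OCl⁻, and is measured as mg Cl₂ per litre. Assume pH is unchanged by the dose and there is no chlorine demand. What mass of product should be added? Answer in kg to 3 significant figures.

Volume: 1030 m³ = 1,030,000 L.
[OCl⁻]/[HOCl] = 10^(pH − pKa) = 10^(7.58 − 7.59) = 0.9772; fraction as HOCl = 1/(1 + 0.9772) = 0.5058.
Free chlorine required for 0.82 ppm HOCl: 0.82 / 0.5058 = 1.621 ppm.
FC to add: 1.621 − 0.2 = 1.421 mg/L as Cl₂.
Cl₂ equivalent: 1.421 mg/L × 1,030,000 L = 1464 g.
Product at 71.5% available Cl: 1464 / 0.715 = 2048 g.

2.05 kg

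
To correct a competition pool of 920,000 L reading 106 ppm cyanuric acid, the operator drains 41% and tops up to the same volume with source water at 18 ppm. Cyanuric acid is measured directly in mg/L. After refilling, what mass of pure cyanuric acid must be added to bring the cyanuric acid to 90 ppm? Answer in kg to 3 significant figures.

After draining 41% and refilling: 106 × 0.59 + 18 × 0.41 = 69.92 ppm.
Deficit to target: 90 − 69.92 = 20.08 mg/L.
Mass: 20.08 mg/L × 920,000 L = 18,470 g cyanuric acid.

18.5 kg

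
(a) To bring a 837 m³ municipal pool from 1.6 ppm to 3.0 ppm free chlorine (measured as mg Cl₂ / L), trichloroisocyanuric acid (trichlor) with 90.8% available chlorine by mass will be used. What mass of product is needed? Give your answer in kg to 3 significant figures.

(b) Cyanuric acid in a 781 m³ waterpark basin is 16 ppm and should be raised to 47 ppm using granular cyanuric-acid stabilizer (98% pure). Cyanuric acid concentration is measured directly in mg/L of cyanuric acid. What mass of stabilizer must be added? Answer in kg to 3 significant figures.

(a) 1.29 kg; (b) 24.7 kg

(a) Volume: 837 m³ = 837,000 L.
(a) Chlorine deficit: 3.0 − 1.6 = 1.4 ppm = 1.4 mg/L as Cl₂.
(a) Cl₂ equivalent needed: 1.4 mg/L × 837,000 L = 1,172,000 mg = 1172 g.
(a) Product at 90.8% available chlorine: 1172 / 0.908 = 1291 g.

(b) Volume: 781 m³ = 781,000 L.
(b) CYA to add: (47 − 16) = 31 mg/L × 781,000 L = 24,210 g cyanuric acid.
(b) At 98% purity: 24,210 / 0.98 = 24,710 g product.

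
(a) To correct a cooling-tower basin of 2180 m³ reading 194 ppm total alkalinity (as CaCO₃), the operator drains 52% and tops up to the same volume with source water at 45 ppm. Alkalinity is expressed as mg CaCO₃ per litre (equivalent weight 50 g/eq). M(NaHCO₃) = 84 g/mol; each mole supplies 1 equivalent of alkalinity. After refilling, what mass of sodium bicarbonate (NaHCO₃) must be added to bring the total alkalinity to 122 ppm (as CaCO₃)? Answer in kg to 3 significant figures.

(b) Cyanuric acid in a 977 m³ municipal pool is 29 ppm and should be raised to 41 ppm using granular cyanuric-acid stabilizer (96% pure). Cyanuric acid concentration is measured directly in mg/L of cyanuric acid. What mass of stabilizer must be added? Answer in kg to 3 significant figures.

(a) Volume: 2180 m³ = 2,180,000 L.
(a) After draining 52% and refilling: 194 × 0.48 + 45 × 0.52 = 116.52 ppm.
(a) Deficit to target: 122 − 116.52 = 5.48 mg/L.
(a) As CaCO₃: 5.48 mg/L × 2,180,000 L = 11,950 g; ÷ 50 g/eq ÷ 1 = 238.9 mol NaHCO₃.
(a) Mass: 238.9 × 84 = 20,070 g.

(b) Volume: 977 m³ = 977,000 L.
(b) CYA to add: (41 − 29) = 12 mg/L × 977,000 L = 11,720 g cyanuric acid.
(b) At 96% purity: 11,720 / 0.96 = 12,210 g product.

(a) 20.1 kg; (b) 12.2 kg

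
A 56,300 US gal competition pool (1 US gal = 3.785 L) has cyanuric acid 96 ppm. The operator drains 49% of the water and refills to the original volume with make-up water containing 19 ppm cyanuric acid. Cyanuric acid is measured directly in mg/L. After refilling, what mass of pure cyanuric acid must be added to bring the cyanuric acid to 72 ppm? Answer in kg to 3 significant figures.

Volume: 56,300 US gal × 3.785 L/gal = 213,096 L.
After draining 49% and refilling: 96 × 0.51 + 19 × 0.49 = 58.27 ppm.
Deficit to target: 72 − 58.27 = 13.73 mg/L.
Mass: 13.73 mg/L × 213,096 L = 2926 g cyanuric acid.

2.93 kg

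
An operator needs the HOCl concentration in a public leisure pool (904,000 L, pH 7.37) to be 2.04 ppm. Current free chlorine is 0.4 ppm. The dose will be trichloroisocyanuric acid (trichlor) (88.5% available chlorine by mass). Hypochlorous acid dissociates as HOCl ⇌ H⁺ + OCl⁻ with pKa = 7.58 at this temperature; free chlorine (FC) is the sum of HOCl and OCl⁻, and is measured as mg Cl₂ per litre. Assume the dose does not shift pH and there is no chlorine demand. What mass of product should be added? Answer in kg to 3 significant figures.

[OCl⁻]/[HOCl] = 10^(pH − pKa) = 10^(7.37 − 7.58) = 0.6166; fraction as HOCl = 1/(1 + 0.6166) = 0.6186.
Free chlorine required for 2.04 ppm HOCl: 2.04 / 0.6186 = 3.298 ppm.
FC to add: 3.298 − 0.4 = 2.898 mg/L as Cl₂.
Cl₂ equivalent: 2.898 mg/L × 904,000 L = 2620 g.
Product at 88.5% available Cl: 2620 / 0.885 = 2960 g.

2.96 kg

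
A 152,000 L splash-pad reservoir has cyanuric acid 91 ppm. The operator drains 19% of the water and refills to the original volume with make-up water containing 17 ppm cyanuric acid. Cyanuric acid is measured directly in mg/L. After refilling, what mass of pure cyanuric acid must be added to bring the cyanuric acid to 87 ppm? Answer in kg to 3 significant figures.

1.53 kg

After draining 19% and refilling: 91 × 0.81 + 17 × 0.19 = 76.94 ppm.
Deficit to target: 87 − 76.94 = 10.06 mg/L.
Mass: 10.06 mg/L × 152,000 L = 1529 g cyanuric acid.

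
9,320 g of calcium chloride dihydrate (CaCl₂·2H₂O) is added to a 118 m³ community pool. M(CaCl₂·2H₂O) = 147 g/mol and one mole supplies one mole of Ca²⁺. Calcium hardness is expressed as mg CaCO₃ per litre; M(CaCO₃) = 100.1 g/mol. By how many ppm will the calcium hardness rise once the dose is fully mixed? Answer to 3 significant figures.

Volume: 118 m³ = 118,000 L.
Moles of Ca²⁺: 9,320 g ÷ 147 g/mol = 63.4 mol.
As CaCO₃: 63.4 mol × 100.1 g/mol = 6346 g.
Rise: 6346 g / 118,000 L × 1000 = 53.78 mg/L.

53.8 ppm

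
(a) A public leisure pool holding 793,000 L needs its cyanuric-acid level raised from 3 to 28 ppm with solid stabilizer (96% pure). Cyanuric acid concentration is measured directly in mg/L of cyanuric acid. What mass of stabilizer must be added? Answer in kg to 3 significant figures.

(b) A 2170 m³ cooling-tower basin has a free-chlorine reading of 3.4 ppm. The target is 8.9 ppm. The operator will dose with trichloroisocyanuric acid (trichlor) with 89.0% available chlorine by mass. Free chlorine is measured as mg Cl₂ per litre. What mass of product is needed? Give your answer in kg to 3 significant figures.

(a) CYA to add: (28 − 3) = 25 mg/L × 793,000 L = 19,820 g cyanuric acid.
(a) At 96% purity: 19,820 / 0.96 = 20,650 g product.

(b) Volume: 2170 m³ = 2,170,000 L.
(b) Chlorine deficit: 8.9 − 3.4 = 5.5 ppm = 5.5 mg/L as Cl₂.
(b) Cl₂ equivalent needed: 5.5 mg/L × 2,170,000 L = 11,940,000 mg = 11,940 g.
(b) Product at 89.0% available chlorine: 11,940 / 0.89 = 13,410 g.

(a) 20.7 kg; (b) 13.4 kg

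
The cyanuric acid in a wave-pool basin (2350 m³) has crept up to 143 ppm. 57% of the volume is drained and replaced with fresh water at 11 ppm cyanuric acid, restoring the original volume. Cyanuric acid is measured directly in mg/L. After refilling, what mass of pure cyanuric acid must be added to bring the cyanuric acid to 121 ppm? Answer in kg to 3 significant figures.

125 kg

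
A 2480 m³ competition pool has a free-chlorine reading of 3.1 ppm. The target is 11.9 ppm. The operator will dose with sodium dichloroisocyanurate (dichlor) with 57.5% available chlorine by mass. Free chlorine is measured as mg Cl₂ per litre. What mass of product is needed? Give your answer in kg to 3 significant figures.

38.0 kg

Volume: 2480 m³ = 2,480,000 L.
Chlorine deficit: 11.9 − 3.1 = 8.8 ppm = 8.8 mg/L as Cl₂.
Cl₂ equivalent needed: 8.8 mg/L × 2,480,000 L = 21,820,000 mg = 21,820 g.
Product at 57.5% available chlorine: 21,820 / 0.575 = 37,950 g.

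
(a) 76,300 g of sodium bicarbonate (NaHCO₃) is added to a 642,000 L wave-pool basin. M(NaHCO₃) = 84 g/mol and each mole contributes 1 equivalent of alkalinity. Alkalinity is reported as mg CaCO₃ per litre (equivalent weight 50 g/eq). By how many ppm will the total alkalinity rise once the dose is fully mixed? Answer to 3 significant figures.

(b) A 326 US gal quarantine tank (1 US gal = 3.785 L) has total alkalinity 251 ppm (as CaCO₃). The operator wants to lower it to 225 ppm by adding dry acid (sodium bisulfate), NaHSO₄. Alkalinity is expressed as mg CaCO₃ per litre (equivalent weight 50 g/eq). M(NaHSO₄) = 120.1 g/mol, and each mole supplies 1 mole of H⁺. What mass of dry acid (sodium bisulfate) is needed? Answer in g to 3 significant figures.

(a) Moles of NaHCO₃: 76,300 g ÷ 84 g/mol = 908.3 mol → 908.3 eq of alkalinity.
(a) As CaCO₃: 908.3 eq × 50 g/eq = 45,420 g.
(a) Rise: 45,420 g / 642,000 L × 1000 = 70.74 mg/L.

(b) Volume: 326 US gal × 3.785 L/gal = 1,234 L.
(b) Alkalinity to neutralize: (251 − 225) = 26 mg/L as CaCO₃ × 1,234 L = 32.08 g as CaCO₃.
(b) Equivalents of H⁺ required: 32.08 ÷ 50 g/eq = 0.6416 eq = 0.6416 mol NaHSO₄.
(b) Mass of NaHSO₄: 0.6416 × 120.1 = 77.06 g.

(a) 70.7 ppm; (b) 77.1 g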